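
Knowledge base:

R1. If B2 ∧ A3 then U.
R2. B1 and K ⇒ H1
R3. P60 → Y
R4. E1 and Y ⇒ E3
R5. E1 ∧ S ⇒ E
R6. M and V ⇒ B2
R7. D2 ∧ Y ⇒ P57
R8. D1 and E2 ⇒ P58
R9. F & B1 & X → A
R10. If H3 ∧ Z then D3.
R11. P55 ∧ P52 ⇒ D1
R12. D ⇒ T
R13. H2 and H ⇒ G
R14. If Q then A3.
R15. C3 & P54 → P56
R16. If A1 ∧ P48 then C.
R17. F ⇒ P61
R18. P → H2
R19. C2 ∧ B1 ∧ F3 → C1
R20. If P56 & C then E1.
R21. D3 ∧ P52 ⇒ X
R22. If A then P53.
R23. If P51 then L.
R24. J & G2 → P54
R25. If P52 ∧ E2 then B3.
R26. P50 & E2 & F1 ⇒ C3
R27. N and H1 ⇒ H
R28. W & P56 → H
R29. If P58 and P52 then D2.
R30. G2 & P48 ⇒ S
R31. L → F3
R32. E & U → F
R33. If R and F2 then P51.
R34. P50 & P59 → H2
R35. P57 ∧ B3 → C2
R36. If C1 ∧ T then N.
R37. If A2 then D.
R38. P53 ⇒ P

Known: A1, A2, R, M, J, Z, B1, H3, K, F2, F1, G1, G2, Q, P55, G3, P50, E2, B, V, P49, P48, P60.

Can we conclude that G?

No

Forward chaining from the given facts derives: H1, Y, B2, D3, A3, C, P54, C3, S, P51, D, U, T, P56, E1, L, F3, E3, E, F, P61.
The only rule concluding G is R13, which needs H2; that is never established.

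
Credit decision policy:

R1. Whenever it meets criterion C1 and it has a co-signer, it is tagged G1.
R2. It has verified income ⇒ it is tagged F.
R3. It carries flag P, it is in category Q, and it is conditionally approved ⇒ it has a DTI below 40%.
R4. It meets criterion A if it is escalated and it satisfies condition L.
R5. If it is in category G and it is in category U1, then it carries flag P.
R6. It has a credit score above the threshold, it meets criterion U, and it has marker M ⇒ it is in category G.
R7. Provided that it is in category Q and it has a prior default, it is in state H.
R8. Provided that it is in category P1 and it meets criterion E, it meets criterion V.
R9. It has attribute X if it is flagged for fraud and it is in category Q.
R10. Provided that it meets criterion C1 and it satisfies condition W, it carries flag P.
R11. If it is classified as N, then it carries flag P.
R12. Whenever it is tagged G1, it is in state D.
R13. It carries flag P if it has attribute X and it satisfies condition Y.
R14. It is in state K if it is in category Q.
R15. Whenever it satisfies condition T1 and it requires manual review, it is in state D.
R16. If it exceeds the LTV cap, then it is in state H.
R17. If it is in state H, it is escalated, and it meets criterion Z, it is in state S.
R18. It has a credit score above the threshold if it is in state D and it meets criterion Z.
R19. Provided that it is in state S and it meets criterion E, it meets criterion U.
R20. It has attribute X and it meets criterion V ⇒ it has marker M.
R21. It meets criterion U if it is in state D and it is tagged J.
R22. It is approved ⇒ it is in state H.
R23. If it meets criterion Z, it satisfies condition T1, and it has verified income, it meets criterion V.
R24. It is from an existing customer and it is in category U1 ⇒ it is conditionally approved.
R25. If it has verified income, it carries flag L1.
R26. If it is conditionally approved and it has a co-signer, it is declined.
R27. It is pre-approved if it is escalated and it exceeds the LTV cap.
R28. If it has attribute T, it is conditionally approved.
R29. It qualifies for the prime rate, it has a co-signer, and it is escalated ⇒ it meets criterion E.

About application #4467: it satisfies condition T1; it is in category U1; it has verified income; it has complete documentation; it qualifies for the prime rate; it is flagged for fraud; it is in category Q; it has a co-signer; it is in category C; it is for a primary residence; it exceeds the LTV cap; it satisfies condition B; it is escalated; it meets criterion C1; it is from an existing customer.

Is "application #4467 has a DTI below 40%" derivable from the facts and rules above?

No

Forward chaining from the given facts derives: is tagged G1, is tagged F, has attribute X, is in state D, is in state K, is in state H, is conditionally approved, carries flag L1, is declined, is pre-approved, meets criterion E.
The only rule concluding "it has a DTI below 40%" is R3, which needs "it carries flag P"; that is never established.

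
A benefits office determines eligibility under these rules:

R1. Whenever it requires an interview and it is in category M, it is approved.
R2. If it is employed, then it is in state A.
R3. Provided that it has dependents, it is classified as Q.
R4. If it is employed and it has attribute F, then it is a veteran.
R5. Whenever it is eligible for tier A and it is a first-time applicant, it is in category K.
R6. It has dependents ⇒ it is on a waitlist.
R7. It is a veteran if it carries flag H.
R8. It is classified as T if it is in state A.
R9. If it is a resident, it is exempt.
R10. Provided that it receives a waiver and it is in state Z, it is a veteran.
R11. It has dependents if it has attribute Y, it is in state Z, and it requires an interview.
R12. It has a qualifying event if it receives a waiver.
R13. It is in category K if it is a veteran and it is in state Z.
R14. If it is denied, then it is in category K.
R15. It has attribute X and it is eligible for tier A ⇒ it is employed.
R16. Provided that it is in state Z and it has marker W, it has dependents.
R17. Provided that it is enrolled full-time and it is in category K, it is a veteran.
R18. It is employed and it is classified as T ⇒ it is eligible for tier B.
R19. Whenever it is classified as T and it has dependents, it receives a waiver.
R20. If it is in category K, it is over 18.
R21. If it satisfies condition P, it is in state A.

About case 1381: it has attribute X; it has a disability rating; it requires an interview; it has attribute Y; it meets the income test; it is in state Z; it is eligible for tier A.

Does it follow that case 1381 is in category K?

Yes

By R11 (it has attribute Y, it is in state Z, it requires an interview): it has dependents.
By R15 (it has attribute X, it is eligible for tier A): it is employed.
By R2 (it is employed): it is in state A.
By R8 (it is in state A): it is classified as T.
By R19 (it is classified as T, it has dependents): it receives a waiver.
By R10 (it receives a waiver, it is in state Z): it is a veteran.
By R13 (it is a veteran, it is in state Z): it is in category K.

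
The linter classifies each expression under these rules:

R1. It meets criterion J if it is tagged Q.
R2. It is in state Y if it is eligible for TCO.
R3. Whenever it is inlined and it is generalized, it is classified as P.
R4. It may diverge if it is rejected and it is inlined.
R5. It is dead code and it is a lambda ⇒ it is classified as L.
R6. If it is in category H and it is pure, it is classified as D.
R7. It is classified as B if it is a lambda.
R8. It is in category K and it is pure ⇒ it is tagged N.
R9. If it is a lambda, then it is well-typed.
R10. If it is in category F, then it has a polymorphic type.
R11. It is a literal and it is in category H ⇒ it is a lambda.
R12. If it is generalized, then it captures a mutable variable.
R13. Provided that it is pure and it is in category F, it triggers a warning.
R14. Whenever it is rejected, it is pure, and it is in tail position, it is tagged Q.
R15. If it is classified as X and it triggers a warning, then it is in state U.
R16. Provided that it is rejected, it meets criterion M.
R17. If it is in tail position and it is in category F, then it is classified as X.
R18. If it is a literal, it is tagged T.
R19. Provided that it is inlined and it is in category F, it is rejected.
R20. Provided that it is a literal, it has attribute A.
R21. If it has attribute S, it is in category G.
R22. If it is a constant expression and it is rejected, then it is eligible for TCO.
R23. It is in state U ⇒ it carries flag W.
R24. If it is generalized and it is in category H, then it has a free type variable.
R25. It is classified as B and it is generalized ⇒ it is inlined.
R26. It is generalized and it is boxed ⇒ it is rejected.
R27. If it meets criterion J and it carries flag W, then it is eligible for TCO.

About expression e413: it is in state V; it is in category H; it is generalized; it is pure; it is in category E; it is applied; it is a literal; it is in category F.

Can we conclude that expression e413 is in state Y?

No

Forward chaining from the given facts derives: is classified as D, has a polymorphic type, is a lambda, captures a mutable variable, triggers a warning, is tagged T, has attribute A, has a free type variable, is classified as B, is well-typed, is inlined, is classified as P, is rejected, may diverge, meets criterion M.
The only rule concluding "it is in state Y" is R2, which needs "it is eligible for TCO"; that is never established.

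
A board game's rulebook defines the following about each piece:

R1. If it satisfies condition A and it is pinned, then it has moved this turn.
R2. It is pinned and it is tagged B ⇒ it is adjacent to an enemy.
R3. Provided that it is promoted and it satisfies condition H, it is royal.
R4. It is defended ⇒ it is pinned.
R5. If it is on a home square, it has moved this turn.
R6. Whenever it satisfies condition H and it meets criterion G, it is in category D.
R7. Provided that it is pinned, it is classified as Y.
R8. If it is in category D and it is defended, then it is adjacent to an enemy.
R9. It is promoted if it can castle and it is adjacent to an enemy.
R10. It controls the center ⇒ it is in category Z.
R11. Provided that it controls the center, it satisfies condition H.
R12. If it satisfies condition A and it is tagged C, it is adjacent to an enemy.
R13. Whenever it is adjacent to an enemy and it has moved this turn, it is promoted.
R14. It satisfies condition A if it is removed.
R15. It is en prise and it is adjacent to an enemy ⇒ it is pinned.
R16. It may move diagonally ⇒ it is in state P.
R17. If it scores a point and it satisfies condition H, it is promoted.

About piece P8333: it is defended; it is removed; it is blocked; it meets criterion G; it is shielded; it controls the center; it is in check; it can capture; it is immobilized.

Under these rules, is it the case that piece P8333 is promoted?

By R4 (it is defended): it is pinned.
By R11 (it controls the center): it satisfies condition H.
By R14 (it is removed): it satisfies condition A.
By R1 (it satisfies condition A, it is pinned): it has moved this turn.
By R6 (it satisfies condition H, it meets criterion G): it is in category D.
By R8 (it is in category D, it is defended): it is adjacent to an enemy.
By R13 (it is adjacent to an enemy, it has moved this turn): it is promoted.

Yes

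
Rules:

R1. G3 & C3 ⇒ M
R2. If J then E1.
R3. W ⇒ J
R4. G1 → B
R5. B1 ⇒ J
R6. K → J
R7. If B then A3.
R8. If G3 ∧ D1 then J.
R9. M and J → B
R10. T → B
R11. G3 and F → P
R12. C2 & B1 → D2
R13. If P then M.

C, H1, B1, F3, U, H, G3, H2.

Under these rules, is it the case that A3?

Forward chaining from the given facts derives: J, E1.
The only rule concluding A3 is R7, which needs B; that is never established.

No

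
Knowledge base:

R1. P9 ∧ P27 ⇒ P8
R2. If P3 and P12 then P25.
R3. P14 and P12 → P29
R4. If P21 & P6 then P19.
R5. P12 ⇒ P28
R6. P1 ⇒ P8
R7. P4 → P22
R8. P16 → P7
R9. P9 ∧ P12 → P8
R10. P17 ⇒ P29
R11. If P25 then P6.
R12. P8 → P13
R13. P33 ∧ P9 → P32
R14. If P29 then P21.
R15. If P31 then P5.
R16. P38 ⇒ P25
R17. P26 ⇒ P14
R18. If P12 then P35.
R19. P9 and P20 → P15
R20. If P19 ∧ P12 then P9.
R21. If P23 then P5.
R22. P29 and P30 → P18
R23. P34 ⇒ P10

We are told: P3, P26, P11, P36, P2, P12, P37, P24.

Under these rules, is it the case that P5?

No

Forward chaining from the given facts derives: P25, P28, P6, P14, P35, P29, P21, P19, P9, P8, P13.
Rules concluding P5: R15 needs P31; R21 needs P23 — none of these are established.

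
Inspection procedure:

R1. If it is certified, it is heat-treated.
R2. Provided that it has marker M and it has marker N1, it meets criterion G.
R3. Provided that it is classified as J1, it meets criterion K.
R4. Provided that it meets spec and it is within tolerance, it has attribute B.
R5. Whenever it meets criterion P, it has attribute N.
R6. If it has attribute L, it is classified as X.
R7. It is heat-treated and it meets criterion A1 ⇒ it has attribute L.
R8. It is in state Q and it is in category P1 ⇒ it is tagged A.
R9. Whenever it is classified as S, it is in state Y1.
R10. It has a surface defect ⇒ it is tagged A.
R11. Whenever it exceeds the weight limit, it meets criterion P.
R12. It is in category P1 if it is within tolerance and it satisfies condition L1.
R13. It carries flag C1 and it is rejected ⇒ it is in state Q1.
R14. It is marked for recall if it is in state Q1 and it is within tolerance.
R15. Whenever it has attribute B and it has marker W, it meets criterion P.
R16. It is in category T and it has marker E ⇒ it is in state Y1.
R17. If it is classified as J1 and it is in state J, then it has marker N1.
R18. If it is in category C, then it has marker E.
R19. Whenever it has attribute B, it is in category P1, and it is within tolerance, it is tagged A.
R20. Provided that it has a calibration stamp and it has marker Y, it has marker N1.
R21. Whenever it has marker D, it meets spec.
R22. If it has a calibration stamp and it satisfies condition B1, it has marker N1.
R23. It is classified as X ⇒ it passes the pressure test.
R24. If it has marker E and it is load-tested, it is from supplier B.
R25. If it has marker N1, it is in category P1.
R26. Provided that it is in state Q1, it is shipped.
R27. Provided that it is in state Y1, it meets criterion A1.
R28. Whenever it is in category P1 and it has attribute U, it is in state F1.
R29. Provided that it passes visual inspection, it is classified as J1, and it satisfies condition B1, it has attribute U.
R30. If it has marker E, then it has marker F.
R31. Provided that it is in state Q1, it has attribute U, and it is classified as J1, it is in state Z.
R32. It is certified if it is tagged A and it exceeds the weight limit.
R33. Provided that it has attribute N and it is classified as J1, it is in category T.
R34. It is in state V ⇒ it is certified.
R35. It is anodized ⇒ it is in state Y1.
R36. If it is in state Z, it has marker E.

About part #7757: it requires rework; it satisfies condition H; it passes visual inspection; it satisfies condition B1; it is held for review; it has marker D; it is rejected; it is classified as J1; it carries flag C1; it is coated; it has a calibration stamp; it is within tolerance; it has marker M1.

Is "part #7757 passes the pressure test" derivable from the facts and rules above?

No

Forward chaining from the given facts derives: meets criterion K, is in state Q1, is marked for recall, meets spec, has marker N1, is in category P1, is shipped, has attribute U, is in state Z, has marker E, has attribute B, is tagged A, is in state F1, has marker F.
The only rule concluding "it passes the pressure test" is R23, which needs "it is classified as X"; that is never established.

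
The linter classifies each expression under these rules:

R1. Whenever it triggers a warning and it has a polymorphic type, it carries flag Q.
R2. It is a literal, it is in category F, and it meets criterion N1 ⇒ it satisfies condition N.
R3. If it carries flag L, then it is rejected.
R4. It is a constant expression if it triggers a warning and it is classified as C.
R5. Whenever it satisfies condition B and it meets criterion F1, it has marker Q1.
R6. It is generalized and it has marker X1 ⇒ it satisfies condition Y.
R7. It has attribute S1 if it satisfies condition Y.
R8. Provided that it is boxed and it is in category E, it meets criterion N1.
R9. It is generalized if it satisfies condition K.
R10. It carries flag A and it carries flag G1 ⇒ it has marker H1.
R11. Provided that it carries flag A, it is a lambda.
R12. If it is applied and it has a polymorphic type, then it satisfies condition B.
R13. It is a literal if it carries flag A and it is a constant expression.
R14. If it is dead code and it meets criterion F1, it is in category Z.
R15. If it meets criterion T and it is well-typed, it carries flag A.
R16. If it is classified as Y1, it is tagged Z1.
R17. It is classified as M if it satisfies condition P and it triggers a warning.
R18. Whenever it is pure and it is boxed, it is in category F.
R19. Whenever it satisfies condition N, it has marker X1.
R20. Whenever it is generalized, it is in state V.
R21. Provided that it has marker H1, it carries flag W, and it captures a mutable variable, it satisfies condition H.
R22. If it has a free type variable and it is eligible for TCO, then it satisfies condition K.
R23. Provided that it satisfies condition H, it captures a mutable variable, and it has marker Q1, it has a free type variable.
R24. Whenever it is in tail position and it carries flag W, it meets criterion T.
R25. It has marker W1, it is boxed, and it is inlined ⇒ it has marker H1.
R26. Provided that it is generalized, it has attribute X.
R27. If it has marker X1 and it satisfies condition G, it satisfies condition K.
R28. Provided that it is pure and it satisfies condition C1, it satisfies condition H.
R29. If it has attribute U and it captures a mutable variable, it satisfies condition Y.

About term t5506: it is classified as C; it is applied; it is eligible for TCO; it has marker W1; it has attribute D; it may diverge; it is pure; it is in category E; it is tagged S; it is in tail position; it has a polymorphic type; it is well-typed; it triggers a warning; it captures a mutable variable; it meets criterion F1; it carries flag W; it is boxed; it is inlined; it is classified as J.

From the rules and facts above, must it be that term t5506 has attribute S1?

By R4 (it triggers a warning, it is classified as C): it is a constant expression.
By R8 (it is boxed, it is in category E): it meets criterion N1.
By R12 (it is applied, it has a polymorphic type): it satisfies condition B.
By R18 (it is pure, it is boxed): it is in category F.
By R24 (it is in tail position, it carries flag W): it meets criterion T.
By R25 (it has marker W1, it is boxed, it is inlined): it has marker H1.
By R5 (it satisfies condition B, it meets criterion F1): it has marker Q1.
By R15 (it meets criterion T, it is well-typed): it carries flag A.
By R21 (it has marker H1, it carries flag W, it captures a mutable variable): it satisfies condition H.
By R23 (it satisfies condition H, it captures a mutable variable, it has marker Q1): it has a free type variable.
By R13 (it carries flag A, it is a constant expression): it is a literal.
By R22 (it has a free type variable, it is eligible for TCO): it satisfies condition K.
By R2 (it is a literal, it is in category F, it meets criterion N1): it satisfies condition N.
By R9 (it satisfies condition K): it is generalized.
By R19 (it satisfies condition N): it has marker X1.
By R6 (it is generalized, it has marker X1): it satisfies condition Y.
By R7 (it satisfies condition Y): it has attribute S1.

Yes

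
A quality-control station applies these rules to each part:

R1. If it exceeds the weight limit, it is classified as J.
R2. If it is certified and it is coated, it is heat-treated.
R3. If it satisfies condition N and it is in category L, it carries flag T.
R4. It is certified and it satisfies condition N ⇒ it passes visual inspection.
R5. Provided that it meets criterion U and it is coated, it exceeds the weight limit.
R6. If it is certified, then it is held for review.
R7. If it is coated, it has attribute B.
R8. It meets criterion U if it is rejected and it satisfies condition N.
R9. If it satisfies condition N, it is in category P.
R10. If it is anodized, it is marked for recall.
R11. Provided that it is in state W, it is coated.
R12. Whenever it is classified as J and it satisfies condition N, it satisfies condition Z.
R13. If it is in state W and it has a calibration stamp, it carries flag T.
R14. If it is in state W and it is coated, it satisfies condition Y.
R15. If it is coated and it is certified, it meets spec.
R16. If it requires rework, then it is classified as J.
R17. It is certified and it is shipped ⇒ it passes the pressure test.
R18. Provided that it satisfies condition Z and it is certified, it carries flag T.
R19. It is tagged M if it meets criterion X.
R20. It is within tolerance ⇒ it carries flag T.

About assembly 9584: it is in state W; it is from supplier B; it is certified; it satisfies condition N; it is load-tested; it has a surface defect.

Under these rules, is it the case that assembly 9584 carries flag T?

No

Forward chaining from the given facts derives: passes visual inspection, is held for review, is in category P, is coated, satisfies condition Y, meets spec, is heat-treated, has attribute B.
Rules concluding "it carries flag T": R3 needs "it is in category L"; R13 needs "it has a calibration stamp"; R18 needs "it satisfies condition Z"; R20 needs "it is within tolerance" — none of these are established.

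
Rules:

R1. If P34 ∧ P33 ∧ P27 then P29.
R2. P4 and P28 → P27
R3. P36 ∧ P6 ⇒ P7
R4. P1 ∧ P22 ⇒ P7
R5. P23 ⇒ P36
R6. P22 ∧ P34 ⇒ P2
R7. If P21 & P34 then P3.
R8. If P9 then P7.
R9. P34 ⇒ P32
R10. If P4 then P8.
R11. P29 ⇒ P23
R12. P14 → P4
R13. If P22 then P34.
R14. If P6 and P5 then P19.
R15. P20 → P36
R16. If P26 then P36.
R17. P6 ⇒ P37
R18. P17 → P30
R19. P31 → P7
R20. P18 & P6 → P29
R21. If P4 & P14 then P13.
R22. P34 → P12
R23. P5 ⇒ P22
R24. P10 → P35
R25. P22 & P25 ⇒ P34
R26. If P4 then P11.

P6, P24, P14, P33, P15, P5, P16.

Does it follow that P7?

No

Forward chaining from the given facts derives: P4, P19, P37, P13, P22, P11, P8, P34, P12, P2, P32.
Rules concluding P7: R3 needs P36; R4 needs P1; R8 needs P9; R19 needs P31 — none of these are established.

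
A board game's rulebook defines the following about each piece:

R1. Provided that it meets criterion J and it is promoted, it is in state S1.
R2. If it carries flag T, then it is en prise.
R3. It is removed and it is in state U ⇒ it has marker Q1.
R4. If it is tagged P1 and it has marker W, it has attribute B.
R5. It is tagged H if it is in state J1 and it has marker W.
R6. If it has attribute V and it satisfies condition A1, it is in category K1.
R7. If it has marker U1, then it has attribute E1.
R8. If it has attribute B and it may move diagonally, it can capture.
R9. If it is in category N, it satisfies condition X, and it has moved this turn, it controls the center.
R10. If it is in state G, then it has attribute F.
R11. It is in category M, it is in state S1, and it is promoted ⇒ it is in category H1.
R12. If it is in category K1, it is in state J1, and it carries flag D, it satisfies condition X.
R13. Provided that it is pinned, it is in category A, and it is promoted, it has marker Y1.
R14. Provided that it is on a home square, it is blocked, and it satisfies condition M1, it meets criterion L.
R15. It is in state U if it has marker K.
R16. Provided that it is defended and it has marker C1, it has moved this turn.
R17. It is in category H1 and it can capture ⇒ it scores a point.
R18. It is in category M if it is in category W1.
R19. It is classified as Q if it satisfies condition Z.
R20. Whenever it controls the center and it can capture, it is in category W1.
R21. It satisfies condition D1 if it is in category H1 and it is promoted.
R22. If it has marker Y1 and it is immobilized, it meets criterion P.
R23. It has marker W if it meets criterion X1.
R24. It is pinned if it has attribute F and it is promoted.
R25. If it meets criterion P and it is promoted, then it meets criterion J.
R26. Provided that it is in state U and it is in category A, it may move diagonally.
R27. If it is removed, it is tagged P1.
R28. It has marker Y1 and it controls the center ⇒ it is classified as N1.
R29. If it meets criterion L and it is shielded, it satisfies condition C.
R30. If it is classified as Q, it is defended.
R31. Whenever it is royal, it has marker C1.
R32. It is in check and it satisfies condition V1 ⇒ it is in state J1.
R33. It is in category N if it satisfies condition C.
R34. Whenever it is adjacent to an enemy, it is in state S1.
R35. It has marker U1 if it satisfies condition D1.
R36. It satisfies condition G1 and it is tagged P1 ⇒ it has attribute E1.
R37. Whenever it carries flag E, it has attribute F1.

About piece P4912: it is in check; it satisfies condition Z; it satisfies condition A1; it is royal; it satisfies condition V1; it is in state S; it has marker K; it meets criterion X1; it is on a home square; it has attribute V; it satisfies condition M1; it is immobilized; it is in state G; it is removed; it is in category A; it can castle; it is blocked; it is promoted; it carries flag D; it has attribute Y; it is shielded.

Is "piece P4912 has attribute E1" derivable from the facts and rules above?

By R6 (it has attribute V, it satisfies condition A1): it is in category K1.
By R10 (it is in state G): it has attribute F.
By R14 (it is on a home square, it is blocked, it satisfies condition M1): it meets criterion L.
By R15 (it has marker K): it is in state U.
By R19 (it satisfies condition Z): it is classified as Q.
By R23 (it meets criterion X1): it has marker W.
By R24 (it has attribute F, it is promoted): it is pinned.
By R26 (it is in state U, it is in category A): it may move diagonally.
By R27 (it is removed): it is tagged P1.
By R29 (it meets criterion L, it is shielded): it satisfies condition C.
By R30 (it is classified as Q): it is defended.
By R31 (it is royal): it has marker C1.
By R32 (it is in check, it satisfies condition V1): it is in state J1.
By R33 (it satisfies condition C): it is in category N.
By R4 (it is tagged P1, it has marker W): it has attribute B.
By R8 (it has attribute B, it may move diagonally): it can capture.
By R12 (it is in category K1, it is in state J1, it carries flag D): it satisfies condition X.
By R13 (it is pinned, it is in category A, it is promoted): it has marker Y1.
By R16 (it is defended, it has marker C1): it has moved this turn.
By R22 (it has marker Y1, it is immobilized): it meets criterion P.
By R25 (it meets criterion P, it is promoted): it meets criterion J.
By R1 (it meets criterion J, it is promoted): it is in state S1.
By R9 (it is in category N, it satisfies condition X, it has moved this turn): it controls the center.
By R20 (it controls the center, it can capture): it is in category W1.
By R18 (it is in category W1): it is in category M.
By R11 (it is in category M, it is in state S1, it is promoted): it is in category H1.
By R21 (it is in category H1, it is promoted): it satisfies condition D1.
By R35 (it satisfies condition D1): it has marker U1.
By R7 (it has marker U1): it has attribute E1.

Yes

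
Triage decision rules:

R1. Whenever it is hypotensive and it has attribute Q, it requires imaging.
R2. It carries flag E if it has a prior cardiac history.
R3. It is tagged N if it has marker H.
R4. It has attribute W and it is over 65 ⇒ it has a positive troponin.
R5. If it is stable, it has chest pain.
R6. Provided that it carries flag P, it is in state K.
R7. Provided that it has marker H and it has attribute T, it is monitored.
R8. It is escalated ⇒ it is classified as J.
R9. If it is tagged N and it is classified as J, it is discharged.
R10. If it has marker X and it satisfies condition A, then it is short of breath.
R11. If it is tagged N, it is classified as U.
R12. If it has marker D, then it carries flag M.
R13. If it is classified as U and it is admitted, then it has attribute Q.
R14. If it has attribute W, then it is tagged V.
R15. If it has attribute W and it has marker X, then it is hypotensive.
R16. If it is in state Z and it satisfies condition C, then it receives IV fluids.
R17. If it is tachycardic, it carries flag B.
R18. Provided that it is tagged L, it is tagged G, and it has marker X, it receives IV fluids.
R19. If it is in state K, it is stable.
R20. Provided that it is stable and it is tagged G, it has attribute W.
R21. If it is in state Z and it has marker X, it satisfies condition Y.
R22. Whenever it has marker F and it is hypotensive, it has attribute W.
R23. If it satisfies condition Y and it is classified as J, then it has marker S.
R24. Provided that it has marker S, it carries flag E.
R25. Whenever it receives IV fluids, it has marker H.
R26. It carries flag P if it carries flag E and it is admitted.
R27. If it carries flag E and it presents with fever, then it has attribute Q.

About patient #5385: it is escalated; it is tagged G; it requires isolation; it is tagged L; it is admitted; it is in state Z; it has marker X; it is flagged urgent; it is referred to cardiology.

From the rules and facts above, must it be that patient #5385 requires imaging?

Yes

By R8 (it is escalated): it is classified as J.
By R18 (it is tagged L, it is tagged G, it has marker X): it receives IV fluids.
By R21 (it is in state Z, it has marker X): it satisfies condition Y.
By R23 (it satisfies condition Y, it is classified as J): it has marker S.
By R24 (it has marker S): it carries flag E.
By R25 (it receives IV fluids): it has marker H.
By R26 (it carries flag E, it is admitted): it carries flag P.
By R3 (it has marker H): it is tagged N.
By R6 (it carries flag P): it is in state K.
By R11 (it is tagged N): it is classified as U.
By R13 (it is classified as U, it is admitted): it has attribute Q.
By R19 (it is in state K): it is stable.
By R20 (it is stable, it is tagged G): it has attribute W.
By R15 (it has attribute W, it has marker X): it is hypotensive.
By R1 (it is hypotensive, it has attribute Q): it requires imaging.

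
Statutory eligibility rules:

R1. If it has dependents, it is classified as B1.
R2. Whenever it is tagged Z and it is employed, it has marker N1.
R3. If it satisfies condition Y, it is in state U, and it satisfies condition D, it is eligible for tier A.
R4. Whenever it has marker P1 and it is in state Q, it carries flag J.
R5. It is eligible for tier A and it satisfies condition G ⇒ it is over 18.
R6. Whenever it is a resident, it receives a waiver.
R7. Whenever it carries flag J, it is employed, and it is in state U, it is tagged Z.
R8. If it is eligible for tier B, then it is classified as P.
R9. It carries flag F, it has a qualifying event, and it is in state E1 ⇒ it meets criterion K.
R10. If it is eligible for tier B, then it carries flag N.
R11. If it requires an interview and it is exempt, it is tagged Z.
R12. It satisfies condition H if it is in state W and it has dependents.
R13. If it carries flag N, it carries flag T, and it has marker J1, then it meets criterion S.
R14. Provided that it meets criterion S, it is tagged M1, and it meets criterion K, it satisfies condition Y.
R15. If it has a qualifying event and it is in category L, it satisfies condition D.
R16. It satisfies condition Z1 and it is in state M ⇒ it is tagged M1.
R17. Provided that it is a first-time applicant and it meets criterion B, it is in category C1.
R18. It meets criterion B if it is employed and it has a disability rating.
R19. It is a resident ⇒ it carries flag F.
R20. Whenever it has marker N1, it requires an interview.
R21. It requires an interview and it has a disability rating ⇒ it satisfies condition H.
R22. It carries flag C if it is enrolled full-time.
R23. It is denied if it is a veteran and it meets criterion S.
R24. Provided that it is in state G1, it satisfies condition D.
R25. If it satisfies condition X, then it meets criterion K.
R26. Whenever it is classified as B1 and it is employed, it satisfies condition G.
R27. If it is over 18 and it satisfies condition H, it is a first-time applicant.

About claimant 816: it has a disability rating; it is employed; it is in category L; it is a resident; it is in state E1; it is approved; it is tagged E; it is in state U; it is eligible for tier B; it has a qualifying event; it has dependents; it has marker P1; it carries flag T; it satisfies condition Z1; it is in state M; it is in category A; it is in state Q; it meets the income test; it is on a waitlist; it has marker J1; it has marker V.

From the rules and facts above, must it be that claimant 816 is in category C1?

By R1 (it has dependents): it is classified as B1.
By R4 (it has marker P1, it is in state Q): it carries flag J.
By R7 (it carries flag J, it is employed, it is in state U): it is tagged Z.
By R10 (it is eligible for tier B): it carries flag N.
By R13 (it carries flag N, it carries flag T, it has marker J1): it meets criterion S.
By R15 (it has a qualifying event, it is in category L): it satisfies condition D.
By R16 (it satisfies condition Z1, it is in state M): it is tagged M1.
By R18 (it is employed, it has a disability rating): it meets criterion B.
By R19 (it is a resident): it carries flag F.
By R26 (it is classified as B1, it is employed): it satisfies condition G.
By R2 (it is tagged Z, it is employed): it has marker N1.
By R9 (it carries flag F, it has a qualifying event, it is in state E1): it meets criterion K.
By R14 (it meets criterion S, it is tagged M1, it meets criterion K): it satisfies condition Y.
By R20 (it has marker N1): it requires an interview.
By R21 (it requires an interview, it has a disability rating): it satisfies condition H.
By R3 (it satisfies condition Y, it is in state U, it satisfies condition D): it is eligible for tier A.
By R5 (it is eligible for tier A, it satisfies condition G): it is over 18.
By R27 (it is over 18, it satisfies condition H): it is a first-time applicant.
By R17 (it is a first-time applicant, it meets criterion B): it is in category C1.

Yes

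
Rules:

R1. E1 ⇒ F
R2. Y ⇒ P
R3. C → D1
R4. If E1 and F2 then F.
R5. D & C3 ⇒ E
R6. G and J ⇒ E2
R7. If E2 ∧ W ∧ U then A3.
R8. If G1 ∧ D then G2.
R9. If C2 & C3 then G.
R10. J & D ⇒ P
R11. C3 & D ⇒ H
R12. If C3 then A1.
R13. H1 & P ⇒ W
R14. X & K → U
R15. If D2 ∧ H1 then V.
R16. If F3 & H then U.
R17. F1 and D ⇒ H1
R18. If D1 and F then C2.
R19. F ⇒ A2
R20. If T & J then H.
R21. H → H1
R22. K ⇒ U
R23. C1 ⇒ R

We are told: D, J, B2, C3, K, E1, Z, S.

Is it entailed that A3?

Forward chaining from the given facts derives: F, E, P, H, A1, A2, H1, U, W.
The only rule concluding A3 is R7, which needs E2; that is never established.

No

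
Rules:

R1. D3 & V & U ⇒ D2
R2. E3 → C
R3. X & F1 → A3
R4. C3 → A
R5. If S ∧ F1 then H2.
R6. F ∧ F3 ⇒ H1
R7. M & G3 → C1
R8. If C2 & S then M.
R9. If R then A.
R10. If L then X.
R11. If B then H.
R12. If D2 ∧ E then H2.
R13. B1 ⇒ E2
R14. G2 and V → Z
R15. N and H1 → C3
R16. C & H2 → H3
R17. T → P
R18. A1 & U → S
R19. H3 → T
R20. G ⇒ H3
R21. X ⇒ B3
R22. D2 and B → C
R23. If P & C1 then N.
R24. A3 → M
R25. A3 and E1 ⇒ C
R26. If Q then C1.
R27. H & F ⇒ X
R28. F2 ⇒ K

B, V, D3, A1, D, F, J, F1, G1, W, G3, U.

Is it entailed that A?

Forward chaining from the given facts derives: D2, H, S, C, X, A3, H2, H3, T, B3, M, C1, P, N.
Rules concluding A: R4 needs C3; R9 needs R — none of these are established.

No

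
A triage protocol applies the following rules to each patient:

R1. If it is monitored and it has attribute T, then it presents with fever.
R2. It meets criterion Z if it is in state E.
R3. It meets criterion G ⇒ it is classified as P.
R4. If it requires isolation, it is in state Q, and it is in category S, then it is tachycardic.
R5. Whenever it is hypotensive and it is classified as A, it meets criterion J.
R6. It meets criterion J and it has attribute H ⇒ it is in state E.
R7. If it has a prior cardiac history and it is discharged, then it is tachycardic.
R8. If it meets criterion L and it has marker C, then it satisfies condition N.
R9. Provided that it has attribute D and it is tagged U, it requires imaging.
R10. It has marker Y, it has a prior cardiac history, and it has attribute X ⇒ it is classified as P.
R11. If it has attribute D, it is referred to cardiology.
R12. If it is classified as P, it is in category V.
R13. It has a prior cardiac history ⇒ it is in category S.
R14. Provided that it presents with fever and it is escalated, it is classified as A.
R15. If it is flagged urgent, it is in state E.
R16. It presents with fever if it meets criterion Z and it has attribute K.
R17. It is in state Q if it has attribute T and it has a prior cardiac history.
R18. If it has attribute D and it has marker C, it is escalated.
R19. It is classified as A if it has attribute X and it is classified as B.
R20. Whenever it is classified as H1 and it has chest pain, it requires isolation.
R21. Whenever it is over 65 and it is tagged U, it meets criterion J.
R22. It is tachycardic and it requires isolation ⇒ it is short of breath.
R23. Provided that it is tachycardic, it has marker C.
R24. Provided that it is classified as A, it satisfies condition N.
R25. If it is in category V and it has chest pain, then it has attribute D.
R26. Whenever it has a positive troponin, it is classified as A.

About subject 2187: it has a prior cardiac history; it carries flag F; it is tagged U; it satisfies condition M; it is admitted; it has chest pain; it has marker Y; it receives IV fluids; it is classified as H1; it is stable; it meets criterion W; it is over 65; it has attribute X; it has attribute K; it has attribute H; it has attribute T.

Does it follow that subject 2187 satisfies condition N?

By R10 (it has marker Y, it has a prior cardiac history, it has attribute X): it is classified as P.
By R12 (it is classified as P): it is in category V.
By R13 (it has a prior cardiac history): it is in category S.
By R17 (it has attribute T, it has a prior cardiac history): it is in state Q.
By R20 (it is classified as H1, it has chest pain): it requires isolation.
By R21 (it is over 65, it is tagged U): it meets criterion J.
By R25 (it is in category V, it has chest pain): it has attribute D.
By R4 (it requires isolation, it is in state Q, it is in category S): it is tachycardic.
By R6 (it meets criterion J, it has attribute H): it is in state E.
By R23 (it is tachycardic): it has marker C.
By R2 (it is in state E): it meets criterion Z.
By R16 (it meets criterion Z, it has attribute K): it presents with fever.
By R18 (it has attribute D, it has marker C): it is escalated.
By R14 (it presents with fever, it is escalated): it is classified as A.
By R24 (it is classified as A): it satisfies condition N.

Yes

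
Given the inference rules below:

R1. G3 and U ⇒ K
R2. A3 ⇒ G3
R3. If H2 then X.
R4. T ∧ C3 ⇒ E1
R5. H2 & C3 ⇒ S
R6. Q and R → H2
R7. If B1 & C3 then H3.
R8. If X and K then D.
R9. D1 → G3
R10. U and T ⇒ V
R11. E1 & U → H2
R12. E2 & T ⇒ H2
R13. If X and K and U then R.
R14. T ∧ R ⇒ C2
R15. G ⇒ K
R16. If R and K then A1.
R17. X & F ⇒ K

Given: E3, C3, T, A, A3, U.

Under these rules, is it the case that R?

G3  (by R2: A3)
E1  (by R4: T, C3)
H2  (by R11: E1, U)
K  (by R1: G3, U)
X  (by R3: H2)
R  (by R13: X, K, U)

Yes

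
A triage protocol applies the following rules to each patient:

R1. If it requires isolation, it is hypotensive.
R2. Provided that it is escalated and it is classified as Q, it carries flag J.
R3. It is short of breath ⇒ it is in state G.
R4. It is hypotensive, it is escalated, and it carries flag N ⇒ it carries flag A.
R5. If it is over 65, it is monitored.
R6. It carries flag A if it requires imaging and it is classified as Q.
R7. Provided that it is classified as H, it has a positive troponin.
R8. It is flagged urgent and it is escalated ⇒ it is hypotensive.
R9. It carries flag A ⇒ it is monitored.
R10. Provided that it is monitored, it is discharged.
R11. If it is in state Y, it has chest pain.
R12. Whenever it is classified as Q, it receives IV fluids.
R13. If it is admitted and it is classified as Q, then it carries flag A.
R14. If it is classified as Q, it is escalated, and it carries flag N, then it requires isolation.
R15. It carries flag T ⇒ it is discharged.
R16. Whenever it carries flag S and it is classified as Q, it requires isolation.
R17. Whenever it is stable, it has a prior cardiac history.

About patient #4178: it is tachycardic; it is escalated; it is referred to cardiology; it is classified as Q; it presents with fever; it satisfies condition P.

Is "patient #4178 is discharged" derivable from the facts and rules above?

Forward chaining from the given facts derives: carries flag J, receives IV fluids.
Rules concluding "it is discharged": R10 needs "it is monitored"; R15 needs "it carries flag T" — none of these are established.

No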